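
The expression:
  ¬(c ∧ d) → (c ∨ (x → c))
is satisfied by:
  {c: True, x: False}
  {x: False, c: False}
  {x: True, c: True}


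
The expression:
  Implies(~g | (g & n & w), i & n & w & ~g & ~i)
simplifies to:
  g & (~n | ~w)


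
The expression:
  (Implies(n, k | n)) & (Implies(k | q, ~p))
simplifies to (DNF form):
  ~p | (~k & ~q)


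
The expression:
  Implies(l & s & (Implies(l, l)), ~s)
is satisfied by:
  {l: False, s: False}
  {s: True, l: False}
  {l: True, s: False}


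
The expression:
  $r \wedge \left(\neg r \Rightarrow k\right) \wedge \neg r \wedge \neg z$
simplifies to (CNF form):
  $\text{False}$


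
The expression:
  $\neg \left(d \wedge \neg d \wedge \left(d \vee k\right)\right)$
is always true.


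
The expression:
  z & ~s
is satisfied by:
  {z: True, s: False}


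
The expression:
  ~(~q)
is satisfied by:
  {q: True}


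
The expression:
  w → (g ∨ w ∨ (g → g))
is always true.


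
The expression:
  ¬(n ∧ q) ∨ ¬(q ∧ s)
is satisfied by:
  {s: False, q: False, n: False}
  {n: True, s: False, q: False}
  {q: True, s: False, n: False}
  {n: True, q: True, s: False}
  {s: True, n: False, q: False}
  {n: True, s: True, q: False}
  {q: True, s: True, n: False}


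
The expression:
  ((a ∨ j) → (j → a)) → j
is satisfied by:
  {j: True}


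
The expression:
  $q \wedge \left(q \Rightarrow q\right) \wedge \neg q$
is never true.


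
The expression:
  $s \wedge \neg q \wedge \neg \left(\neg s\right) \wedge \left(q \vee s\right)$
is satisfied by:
  {s: True, q: False}


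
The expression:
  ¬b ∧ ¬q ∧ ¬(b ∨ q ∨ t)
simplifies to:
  ¬b ∧ ¬q ∧ ¬t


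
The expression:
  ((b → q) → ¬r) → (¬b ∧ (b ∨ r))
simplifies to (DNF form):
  (q ∧ r) ∨ (r ∧ ¬b)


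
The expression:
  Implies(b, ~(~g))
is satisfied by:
  {g: True, b: False}
  {b: False, g: False}
  {b: True, g: True}


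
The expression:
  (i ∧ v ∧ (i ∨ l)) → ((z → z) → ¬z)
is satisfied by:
  {v: False, z: False, i: False}
  {i: True, v: False, z: False}
  {z: True, v: False, i: False}
  {i: True, z: True, v: False}
  {v: True, i: False, z: False}
  {i: True, v: True, z: False}
  {z: True, v: True, i: False}


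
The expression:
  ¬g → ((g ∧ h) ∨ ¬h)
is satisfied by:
  {g: True, h: False}
  {h: False, g: False}
  {h: True, g: True}


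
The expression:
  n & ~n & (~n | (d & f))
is never true.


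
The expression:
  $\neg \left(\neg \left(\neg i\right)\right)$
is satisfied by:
  {i: False}


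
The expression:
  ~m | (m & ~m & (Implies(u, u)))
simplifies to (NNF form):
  ~m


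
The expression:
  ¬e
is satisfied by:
  {e: False}


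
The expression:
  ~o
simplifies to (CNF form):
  ~o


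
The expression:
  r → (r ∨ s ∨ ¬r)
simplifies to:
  True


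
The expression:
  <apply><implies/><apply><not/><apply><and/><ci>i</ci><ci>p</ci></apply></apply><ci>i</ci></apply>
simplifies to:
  <ci>i</ci>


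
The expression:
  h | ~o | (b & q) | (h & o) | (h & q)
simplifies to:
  h | ~o | (b & q)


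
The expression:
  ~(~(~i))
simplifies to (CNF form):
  ~i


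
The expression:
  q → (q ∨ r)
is always true.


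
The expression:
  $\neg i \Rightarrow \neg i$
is always true.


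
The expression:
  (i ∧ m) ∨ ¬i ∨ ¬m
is always true.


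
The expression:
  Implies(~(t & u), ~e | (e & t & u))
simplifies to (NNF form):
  ~e | (t & u)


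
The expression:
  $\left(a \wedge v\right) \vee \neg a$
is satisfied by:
  {v: True, a: False}
  {a: False, v: False}
  {a: True, v: True}


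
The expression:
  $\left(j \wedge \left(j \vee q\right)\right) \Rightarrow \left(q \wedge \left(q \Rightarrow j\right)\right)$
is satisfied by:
  {q: True, j: False}
  {j: False, q: False}
  {j: True, q: True}


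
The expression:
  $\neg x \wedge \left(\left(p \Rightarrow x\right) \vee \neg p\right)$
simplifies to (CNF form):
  $\neg p \wedge \neg x$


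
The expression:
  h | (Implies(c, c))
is always true.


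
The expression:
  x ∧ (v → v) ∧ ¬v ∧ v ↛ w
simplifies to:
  False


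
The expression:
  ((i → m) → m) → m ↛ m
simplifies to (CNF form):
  ¬i ∧ ¬m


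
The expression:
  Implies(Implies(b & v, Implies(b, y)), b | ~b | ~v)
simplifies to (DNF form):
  True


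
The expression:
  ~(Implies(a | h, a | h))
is never true.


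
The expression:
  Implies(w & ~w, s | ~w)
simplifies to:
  True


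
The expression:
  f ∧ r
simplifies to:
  f ∧ r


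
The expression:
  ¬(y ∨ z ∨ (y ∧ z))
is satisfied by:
  {y: False, z: False}


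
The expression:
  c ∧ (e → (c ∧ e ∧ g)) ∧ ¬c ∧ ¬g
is never true.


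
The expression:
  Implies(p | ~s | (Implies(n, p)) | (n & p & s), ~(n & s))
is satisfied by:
  {s: False, p: False, n: False}
  {n: True, s: False, p: False}
  {p: True, s: False, n: False}
  {n: True, p: True, s: False}
  {s: True, n: False, p: False}
  {n: True, s: True, p: False}
  {p: True, s: True, n: False}


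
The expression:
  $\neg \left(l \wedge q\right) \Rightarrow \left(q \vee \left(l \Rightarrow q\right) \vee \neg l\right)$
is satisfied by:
  {q: True, l: False}
  {l: False, q: False}
  {l: True, q: True}


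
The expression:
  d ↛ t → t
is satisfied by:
  {t: True, d: False}
  {d: False, t: False}
  {d: True, t: True}


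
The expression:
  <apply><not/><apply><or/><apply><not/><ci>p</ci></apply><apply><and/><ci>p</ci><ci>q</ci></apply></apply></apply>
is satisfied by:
  {p: True, q: False}


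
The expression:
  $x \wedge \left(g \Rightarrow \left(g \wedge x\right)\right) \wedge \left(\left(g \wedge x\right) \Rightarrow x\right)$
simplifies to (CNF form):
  $x$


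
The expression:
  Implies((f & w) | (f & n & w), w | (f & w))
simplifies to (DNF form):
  True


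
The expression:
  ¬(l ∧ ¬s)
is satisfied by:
  {s: True, l: False}
  {l: False, s: False}
  {l: True, s: True}


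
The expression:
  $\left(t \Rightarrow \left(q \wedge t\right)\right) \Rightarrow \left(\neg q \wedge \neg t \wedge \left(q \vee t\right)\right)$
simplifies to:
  $t \wedge \neg q$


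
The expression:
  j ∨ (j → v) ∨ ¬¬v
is always true.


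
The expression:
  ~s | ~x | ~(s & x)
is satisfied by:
  {s: False, x: False}
  {x: True, s: False}
  {s: True, x: False}


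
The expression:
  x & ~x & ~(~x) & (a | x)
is never true.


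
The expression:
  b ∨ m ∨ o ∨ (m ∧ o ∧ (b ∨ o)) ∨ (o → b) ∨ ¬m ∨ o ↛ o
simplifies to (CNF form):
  True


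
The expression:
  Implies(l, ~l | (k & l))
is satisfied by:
  {k: True, l: False}
  {l: False, k: False}
  {l: True, k: True}


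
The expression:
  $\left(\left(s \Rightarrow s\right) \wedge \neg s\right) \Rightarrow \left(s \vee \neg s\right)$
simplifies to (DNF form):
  $\text{True}$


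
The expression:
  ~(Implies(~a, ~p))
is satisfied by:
  {p: True, a: False}


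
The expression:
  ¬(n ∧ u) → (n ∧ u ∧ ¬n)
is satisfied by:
  {u: True, n: True}


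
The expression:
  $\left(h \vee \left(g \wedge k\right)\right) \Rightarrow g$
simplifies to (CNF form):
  $g \vee \neg h$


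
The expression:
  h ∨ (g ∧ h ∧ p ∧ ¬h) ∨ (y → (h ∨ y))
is always true.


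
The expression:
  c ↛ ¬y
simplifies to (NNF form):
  c ∧ y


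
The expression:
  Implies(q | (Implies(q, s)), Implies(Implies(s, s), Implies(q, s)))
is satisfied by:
  {s: True, q: False}
  {q: False, s: False}
  {q: True, s: True}


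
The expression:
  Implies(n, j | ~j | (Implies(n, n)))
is always true.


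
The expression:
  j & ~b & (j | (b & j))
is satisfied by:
  {j: True, b: False}


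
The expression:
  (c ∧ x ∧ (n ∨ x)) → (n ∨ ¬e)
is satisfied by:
  {n: True, c: False, x: False, e: False}
  {n: False, c: False, x: False, e: False}
  {e: True, n: True, c: False, x: False}
  {e: True, n: False, c: False, x: False}
  {n: True, x: True, e: False, c: False}
  {x: True, e: False, c: False, n: False}
  {e: True, x: True, n: True, c: False}
  {e: True, x: True, n: False, c: False}
  {n: True, c: True, e: False, x: False}
  {c: True, e: False, x: False, n: False}
  {n: True, e: True, c: True, x: False}
  {e: True, c: True, n: False, x: False}
  {n: True, x: True, c: True, e: False}
  {x: True, c: True, e: False, n: False}
  {e: True, x: True, c: True, n: True}


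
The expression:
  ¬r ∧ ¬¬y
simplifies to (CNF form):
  y ∧ ¬r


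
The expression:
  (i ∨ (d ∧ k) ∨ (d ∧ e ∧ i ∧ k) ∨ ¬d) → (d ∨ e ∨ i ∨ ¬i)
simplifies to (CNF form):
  True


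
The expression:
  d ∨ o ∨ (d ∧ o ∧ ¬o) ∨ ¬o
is always true.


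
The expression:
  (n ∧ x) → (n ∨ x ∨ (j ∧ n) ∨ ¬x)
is always true.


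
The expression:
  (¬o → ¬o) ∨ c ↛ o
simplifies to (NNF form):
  True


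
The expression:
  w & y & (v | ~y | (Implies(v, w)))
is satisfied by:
  {w: True, y: True}


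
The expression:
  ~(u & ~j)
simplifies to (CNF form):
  j | ~u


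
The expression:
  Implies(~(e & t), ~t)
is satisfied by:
  {e: True, t: False}
  {t: False, e: False}
  {t: True, e: True}


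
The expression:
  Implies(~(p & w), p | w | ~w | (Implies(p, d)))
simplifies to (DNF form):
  True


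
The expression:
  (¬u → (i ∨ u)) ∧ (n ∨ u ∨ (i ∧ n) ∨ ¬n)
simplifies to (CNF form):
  i ∨ u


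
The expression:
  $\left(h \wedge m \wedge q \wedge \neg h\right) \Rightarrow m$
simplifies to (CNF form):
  $\text{True}$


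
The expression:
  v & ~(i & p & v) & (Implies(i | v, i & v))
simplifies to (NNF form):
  i & v & ~p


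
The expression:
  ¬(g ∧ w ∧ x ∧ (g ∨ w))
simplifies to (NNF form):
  ¬g ∨ ¬w ∨ ¬x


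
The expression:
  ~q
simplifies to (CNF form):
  ~q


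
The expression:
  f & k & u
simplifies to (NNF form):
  f & k & u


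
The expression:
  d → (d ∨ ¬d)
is always true.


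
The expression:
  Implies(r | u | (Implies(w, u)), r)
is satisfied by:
  {r: True, w: True, u: False}
  {r: True, u: False, w: False}
  {r: True, w: True, u: True}
  {r: True, u: True, w: False}
  {w: True, u: False, r: False}


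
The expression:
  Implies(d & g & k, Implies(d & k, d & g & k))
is always true.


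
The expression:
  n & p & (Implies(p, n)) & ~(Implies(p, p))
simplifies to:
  False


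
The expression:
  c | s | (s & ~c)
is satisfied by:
  {c: True, s: True}
  {c: True, s: False}
  {s: True, c: False}


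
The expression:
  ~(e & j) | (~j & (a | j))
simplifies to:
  ~e | ~j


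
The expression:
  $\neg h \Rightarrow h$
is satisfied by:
  {h: True}


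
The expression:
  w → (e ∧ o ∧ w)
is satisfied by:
  {o: True, e: True, w: False}
  {o: True, e: False, w: False}
  {e: True, o: False, w: False}
  {o: False, e: False, w: False}
  {o: True, w: True, e: True}


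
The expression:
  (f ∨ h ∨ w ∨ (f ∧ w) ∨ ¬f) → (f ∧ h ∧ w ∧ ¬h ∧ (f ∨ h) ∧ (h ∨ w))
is never true.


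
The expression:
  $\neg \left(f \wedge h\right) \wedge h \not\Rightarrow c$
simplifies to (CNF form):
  $h \wedge \neg c \wedge \neg f$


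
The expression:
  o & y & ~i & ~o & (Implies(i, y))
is never true.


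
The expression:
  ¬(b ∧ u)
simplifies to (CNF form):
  ¬b ∨ ¬u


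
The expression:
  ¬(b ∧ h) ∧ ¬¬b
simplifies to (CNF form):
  b ∧ ¬h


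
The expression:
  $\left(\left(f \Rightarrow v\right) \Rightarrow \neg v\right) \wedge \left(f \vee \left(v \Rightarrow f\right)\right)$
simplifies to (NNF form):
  $\neg v$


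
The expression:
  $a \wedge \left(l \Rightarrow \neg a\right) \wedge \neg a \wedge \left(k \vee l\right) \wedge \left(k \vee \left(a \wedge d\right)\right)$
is never true.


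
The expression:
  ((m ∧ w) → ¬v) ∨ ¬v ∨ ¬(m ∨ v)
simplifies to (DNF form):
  ¬m ∨ ¬v ∨ ¬w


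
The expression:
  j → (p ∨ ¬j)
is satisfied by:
  {p: True, j: False}
  {j: False, p: False}
  {j: True, p: True}


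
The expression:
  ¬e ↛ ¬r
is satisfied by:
  {r: True, e: False}


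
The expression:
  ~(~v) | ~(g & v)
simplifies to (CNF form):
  True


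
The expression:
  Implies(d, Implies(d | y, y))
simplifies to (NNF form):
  y | ~d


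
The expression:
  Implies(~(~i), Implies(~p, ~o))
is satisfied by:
  {p: True, o: False, i: False}
  {p: False, o: False, i: False}
  {i: True, p: True, o: False}
  {i: True, p: False, o: False}
  {o: True, p: True, i: False}
  {o: True, p: False, i: False}
  {o: True, i: True, p: True}


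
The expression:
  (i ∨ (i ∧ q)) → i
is always true.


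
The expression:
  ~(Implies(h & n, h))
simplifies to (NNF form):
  False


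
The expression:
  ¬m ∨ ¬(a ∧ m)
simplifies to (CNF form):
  ¬a ∨ ¬m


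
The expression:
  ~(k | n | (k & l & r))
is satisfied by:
  {n: False, k: False}


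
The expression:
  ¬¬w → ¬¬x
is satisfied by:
  {x: True, w: False}
  {w: False, x: False}
  {w: True, x: True}


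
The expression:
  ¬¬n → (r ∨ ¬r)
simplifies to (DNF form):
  True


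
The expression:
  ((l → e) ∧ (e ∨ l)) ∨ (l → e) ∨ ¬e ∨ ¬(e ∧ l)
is always true.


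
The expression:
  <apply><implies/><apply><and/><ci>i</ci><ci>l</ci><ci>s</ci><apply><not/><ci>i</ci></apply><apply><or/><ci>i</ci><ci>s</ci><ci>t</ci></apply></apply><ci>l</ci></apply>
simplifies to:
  <true/>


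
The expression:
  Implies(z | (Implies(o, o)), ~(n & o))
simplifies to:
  ~n | ~o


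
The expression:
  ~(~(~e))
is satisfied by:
  {e: False}


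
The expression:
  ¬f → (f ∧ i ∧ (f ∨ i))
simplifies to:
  f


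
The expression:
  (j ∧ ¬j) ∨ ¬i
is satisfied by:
  {i: False}


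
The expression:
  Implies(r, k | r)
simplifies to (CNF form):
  True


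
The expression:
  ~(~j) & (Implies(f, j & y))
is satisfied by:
  {j: True, y: True, f: False}
  {j: True, y: False, f: False}
  {j: True, f: True, y: True}


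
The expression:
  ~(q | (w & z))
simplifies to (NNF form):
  ~q & (~w | ~z)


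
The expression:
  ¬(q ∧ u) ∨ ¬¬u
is always true.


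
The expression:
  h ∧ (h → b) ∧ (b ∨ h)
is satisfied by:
  {h: True, b: True}


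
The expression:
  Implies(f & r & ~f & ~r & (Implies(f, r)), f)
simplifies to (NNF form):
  True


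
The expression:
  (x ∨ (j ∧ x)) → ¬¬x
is always true.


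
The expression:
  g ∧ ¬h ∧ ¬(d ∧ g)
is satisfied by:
  {g: True, d: False, h: False}


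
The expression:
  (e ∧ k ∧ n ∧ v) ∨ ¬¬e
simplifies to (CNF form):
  e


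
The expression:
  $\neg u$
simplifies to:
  $\neg u$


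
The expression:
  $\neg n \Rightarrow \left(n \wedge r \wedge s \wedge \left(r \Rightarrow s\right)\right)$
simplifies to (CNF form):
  $n$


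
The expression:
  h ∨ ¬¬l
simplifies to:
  h ∨ l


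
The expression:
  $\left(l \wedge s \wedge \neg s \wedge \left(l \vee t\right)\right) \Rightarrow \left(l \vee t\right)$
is always true.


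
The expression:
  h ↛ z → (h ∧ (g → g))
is always true.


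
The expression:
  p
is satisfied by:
  {p: True}


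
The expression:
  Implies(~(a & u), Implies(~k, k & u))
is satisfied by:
  {k: True, u: True, a: True}
  {k: True, u: True, a: False}
  {k: True, a: True, u: False}
  {k: True, a: False, u: False}
  {u: True, a: True, k: False}


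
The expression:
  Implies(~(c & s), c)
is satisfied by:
  {c: True}


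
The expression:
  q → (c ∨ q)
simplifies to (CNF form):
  True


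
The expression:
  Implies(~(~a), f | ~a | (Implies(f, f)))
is always true.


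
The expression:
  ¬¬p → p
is always true.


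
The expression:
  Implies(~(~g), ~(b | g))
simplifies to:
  ~g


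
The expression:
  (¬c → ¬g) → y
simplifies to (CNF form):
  (g ∨ y) ∧ (y ∨ ¬c)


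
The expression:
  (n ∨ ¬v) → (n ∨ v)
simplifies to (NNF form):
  n ∨ v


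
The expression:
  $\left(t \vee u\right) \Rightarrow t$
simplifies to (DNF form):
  $t \vee \neg u$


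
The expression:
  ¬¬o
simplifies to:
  o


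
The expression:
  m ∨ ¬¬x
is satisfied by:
  {x: True, m: True}
  {x: True, m: False}
  {m: True, x: False}


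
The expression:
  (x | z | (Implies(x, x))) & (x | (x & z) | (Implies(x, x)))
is always true.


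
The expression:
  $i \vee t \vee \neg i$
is always true.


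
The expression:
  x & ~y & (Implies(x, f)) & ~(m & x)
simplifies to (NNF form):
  f & x & ~m & ~y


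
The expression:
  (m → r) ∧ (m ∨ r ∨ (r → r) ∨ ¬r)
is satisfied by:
  {r: True, m: False}
  {m: False, r: False}
  {m: True, r: True}


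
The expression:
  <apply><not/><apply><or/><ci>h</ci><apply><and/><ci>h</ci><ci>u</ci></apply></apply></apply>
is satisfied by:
  {h: False}


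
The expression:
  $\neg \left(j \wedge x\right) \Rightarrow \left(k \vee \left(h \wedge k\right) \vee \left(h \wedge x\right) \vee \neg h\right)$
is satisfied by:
  {x: True, k: True, h: False}
  {x: True, h: False, k: False}
  {k: True, h: False, x: False}
  {k: False, h: False, x: False}
  {x: True, k: True, h: True}
  {x: True, h: True, k: False}
  {k: True, h: True, x: False}


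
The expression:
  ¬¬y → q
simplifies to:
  q ∨ ¬y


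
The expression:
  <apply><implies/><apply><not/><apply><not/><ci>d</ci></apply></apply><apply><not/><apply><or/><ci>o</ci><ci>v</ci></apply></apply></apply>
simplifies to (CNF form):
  <apply><and/><apply><or/><apply><not/><ci>d</ci></apply><apply><not/><ci>o</ci></apply></apply><apply><or/><apply><not/><ci>d</ci></apply><apply><not/><ci>v</ci></apply></apply></apply>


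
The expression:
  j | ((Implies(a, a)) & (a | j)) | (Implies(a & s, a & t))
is always true.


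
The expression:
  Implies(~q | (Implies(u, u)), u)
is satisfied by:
  {u: True}


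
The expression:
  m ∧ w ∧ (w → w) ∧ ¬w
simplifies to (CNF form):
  False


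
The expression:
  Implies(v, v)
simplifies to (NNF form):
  True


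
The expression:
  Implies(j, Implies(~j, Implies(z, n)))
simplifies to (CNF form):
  True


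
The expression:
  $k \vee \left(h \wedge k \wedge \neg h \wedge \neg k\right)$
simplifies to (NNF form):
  $k$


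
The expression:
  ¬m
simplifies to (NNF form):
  ¬m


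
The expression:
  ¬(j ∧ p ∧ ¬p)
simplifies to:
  True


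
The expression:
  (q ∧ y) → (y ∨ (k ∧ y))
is always true.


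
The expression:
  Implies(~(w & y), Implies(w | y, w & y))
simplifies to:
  (w & y) | (~w & ~y)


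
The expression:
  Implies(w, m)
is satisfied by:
  {m: True, w: False}
  {w: False, m: False}
  {w: True, m: True}


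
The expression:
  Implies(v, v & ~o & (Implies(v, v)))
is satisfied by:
  {v: False, o: False}
  {o: True, v: False}
  {v: True, o: False}


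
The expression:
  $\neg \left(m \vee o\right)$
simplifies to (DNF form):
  $\neg m \wedge \neg o$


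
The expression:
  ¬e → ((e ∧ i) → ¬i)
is always true.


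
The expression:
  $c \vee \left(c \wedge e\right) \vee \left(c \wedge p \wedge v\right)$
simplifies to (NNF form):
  $c$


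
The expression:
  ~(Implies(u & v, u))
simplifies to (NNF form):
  False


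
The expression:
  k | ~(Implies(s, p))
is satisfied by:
  {k: True, s: True, p: False}
  {k: True, s: False, p: False}
  {k: True, p: True, s: True}
  {k: True, p: True, s: False}
  {s: True, p: False, k: False}


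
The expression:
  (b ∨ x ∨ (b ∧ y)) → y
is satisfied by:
  {y: True, b: False, x: False}
  {y: True, x: True, b: False}
  {y: True, b: True, x: False}
  {y: True, x: True, b: True}
  {x: False, b: False, y: False}


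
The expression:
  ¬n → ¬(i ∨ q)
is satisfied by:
  {n: True, i: False, q: False}
  {n: True, q: True, i: False}
  {n: True, i: True, q: False}
  {n: True, q: True, i: True}
  {q: False, i: False, n: False}


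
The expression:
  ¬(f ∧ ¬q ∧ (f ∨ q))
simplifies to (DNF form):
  q ∨ ¬f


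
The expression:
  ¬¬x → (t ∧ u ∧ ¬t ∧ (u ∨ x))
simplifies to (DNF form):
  ¬x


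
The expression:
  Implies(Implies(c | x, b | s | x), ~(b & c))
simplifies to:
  ~b | ~c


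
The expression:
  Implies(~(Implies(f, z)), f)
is always true.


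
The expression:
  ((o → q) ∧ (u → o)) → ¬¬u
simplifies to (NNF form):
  u ∨ (o ∧ ¬q)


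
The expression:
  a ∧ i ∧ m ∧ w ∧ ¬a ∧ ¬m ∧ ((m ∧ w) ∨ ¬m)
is never true.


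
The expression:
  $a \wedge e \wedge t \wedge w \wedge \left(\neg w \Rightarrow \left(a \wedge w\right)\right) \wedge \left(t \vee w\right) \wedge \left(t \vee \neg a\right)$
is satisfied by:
  {t: True, a: True, e: True, w: True}


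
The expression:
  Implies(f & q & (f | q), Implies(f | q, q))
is always true.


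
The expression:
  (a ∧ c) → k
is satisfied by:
  {k: True, c: False, a: False}
  {c: False, a: False, k: False}
  {a: True, k: True, c: False}
  {a: True, c: False, k: False}
  {k: True, c: True, a: False}
  {c: True, k: False, a: False}
  {a: True, c: True, k: True}


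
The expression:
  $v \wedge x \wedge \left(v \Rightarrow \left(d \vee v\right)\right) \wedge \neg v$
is never true.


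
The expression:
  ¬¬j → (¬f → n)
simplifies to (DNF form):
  f ∨ n ∨ ¬j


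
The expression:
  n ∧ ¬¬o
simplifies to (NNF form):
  n ∧ o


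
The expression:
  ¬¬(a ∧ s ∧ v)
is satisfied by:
  {a: True, s: True, v: True}


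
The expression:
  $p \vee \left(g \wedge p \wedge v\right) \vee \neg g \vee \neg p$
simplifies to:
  $\text{True}$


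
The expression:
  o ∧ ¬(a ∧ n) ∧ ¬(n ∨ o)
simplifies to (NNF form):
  False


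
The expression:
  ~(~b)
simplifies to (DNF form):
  b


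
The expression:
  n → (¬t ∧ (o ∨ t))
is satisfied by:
  {o: True, t: False, n: False}
  {t: False, n: False, o: False}
  {o: True, t: True, n: False}
  {t: True, o: False, n: False}
  {n: True, o: True, t: False}


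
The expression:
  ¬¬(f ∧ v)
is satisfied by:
  {f: True, v: True}


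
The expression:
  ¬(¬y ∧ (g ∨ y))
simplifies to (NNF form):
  y ∨ ¬g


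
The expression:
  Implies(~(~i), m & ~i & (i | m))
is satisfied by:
  {i: False}


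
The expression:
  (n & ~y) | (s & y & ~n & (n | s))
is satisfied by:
  {n: True, s: True, y: False}
  {n: True, y: False, s: False}
  {s: True, y: True, n: False}


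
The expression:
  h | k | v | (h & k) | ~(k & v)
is always true.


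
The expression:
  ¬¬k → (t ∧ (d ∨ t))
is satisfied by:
  {t: True, k: False}
  {k: False, t: False}
  {k: True, t: True}


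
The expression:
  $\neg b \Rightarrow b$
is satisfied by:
  {b: True}


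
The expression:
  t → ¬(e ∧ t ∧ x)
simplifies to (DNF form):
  ¬e ∨ ¬t ∨ ¬x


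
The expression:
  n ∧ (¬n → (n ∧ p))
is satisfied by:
  {n: True}


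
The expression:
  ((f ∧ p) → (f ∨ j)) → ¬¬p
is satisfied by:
  {p: True}


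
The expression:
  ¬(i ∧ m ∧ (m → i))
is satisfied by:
  {m: False, i: False}
  {i: True, m: False}
  {m: True, i: False}


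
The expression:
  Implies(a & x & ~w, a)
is always true.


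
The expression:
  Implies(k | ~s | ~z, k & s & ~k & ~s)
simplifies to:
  s & z & ~k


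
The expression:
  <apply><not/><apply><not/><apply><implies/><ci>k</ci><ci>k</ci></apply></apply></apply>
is always true.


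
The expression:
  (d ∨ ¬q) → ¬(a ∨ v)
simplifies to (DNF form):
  (q ∧ ¬d) ∨ (¬a ∧ ¬v) ∨ (q ∧ ¬a ∧ ¬d) ∨ (q ∧ ¬a ∧ ¬v) ∨ (q ∧ ¬d ∧ ¬v) ∨ (¬a ∧ ¬d ∧ ¬v) ∨ (q ∧ ¬a ∧ ¬d ∧ ¬v)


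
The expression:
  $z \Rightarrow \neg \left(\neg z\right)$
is always true.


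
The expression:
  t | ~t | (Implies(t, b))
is always true.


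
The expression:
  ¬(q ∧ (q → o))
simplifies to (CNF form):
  ¬o ∨ ¬q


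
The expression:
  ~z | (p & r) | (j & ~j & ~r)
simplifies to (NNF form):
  ~z | (p & r)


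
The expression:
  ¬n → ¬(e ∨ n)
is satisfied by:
  {n: True, e: False}
  {e: False, n: False}
  {e: True, n: True}


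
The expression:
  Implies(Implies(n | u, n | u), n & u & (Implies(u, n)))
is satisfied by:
  {u: True, n: True}


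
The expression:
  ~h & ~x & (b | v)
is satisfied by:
  {b: True, v: True, x: False, h: False}
  {b: True, x: False, h: False, v: False}
  {v: True, x: False, h: False, b: False}


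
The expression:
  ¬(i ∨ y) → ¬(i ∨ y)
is always true.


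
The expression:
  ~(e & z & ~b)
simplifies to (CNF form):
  b | ~e | ~z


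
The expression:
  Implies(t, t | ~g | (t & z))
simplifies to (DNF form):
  True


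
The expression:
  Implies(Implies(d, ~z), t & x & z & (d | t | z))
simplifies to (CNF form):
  z & (d | t) & (d | x)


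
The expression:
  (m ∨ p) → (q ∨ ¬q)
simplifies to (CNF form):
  True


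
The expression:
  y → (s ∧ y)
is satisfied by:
  {s: True, y: False}
  {y: False, s: False}
  {y: True, s: True}


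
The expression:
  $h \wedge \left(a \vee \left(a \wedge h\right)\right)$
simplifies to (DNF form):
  $a \wedge h$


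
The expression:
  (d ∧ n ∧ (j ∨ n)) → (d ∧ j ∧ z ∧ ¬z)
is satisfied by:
  {d: False, n: False}
  {n: True, d: False}
  {d: True, n: False}


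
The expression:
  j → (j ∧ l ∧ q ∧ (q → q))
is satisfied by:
  {q: True, l: True, j: False}
  {q: True, l: False, j: False}
  {l: True, q: False, j: False}
  {q: False, l: False, j: False}
  {j: True, q: True, l: True}


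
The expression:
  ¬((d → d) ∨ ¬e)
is never true.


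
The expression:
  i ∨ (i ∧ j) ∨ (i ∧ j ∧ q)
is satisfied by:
  {i: True}


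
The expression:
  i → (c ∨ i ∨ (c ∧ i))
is always true.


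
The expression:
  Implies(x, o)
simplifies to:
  o | ~x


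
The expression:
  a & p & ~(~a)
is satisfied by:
  {a: True, p: True}


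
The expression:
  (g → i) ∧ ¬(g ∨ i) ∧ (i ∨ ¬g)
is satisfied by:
  {g: False, i: False}


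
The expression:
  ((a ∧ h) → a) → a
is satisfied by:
  {a: True}


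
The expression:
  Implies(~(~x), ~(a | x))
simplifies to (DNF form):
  ~x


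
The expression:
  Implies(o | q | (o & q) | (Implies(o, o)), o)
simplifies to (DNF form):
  o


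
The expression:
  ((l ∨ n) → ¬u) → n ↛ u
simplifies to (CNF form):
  (l ∨ n) ∧ (n ∨ u)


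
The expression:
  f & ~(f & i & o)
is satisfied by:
  {f: True, o: False, i: False}
  {i: True, f: True, o: False}
  {o: True, f: True, i: False}


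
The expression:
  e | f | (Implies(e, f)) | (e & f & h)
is always true.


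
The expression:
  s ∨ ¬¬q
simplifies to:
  q ∨ s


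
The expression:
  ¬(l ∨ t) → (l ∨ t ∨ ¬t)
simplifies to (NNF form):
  True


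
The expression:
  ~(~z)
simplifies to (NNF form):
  z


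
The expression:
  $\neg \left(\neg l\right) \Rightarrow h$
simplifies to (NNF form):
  $h \vee \neg l$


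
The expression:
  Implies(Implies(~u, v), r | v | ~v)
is always true.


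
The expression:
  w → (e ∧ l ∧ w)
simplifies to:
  (e ∧ l) ∨ ¬w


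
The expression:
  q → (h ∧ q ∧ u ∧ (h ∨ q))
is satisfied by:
  {u: True, h: True, q: False}
  {u: True, h: False, q: False}
  {h: True, u: False, q: False}
  {u: False, h: False, q: False}
  {q: True, u: True, h: True}


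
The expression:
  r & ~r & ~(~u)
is never true.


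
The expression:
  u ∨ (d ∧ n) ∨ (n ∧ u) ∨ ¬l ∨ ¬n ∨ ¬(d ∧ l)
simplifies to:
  True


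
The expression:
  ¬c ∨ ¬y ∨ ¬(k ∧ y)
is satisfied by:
  {k: False, y: False, c: False}
  {c: True, k: False, y: False}
  {y: True, k: False, c: False}
  {c: True, y: True, k: False}
  {k: True, c: False, y: False}
  {c: True, k: True, y: False}
  {y: True, k: True, c: False}


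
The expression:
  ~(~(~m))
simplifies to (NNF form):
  ~m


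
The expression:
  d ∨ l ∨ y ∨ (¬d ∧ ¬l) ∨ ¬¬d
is always true.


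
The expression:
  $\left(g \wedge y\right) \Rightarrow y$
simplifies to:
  $\text{True}$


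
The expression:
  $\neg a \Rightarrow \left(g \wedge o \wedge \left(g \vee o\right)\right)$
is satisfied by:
  {a: True, o: True, g: True}
  {a: True, o: True, g: False}
  {a: True, g: True, o: False}
  {a: True, g: False, o: False}
  {o: True, g: True, a: False}


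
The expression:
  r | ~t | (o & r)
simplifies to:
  r | ~t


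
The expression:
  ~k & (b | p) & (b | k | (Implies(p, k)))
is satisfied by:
  {b: True, k: False}


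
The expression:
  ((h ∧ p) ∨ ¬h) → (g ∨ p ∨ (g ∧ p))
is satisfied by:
  {p: True, g: True, h: True}
  {p: True, g: True, h: False}
  {p: True, h: True, g: False}
  {p: True, h: False, g: False}
  {g: True, h: True, p: False}
  {g: True, h: False, p: False}
  {h: True, g: False, p: False}


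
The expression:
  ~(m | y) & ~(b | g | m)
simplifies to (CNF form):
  ~b & ~g & ~m & ~y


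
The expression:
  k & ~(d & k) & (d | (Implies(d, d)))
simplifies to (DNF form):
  k & ~d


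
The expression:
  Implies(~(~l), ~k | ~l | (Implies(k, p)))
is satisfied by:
  {p: True, l: False, k: False}
  {l: False, k: False, p: False}
  {p: True, k: True, l: False}
  {k: True, l: False, p: False}
  {p: True, l: True, k: False}
  {l: True, p: False, k: False}
  {p: True, k: True, l: True}


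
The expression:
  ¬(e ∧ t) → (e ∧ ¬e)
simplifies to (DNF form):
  e ∧ t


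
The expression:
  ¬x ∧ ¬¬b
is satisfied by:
  {b: True, x: False}


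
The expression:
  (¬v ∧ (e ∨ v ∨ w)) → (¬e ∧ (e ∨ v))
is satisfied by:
  {v: True, e: False, w: False}
  {v: True, w: True, e: False}
  {v: True, e: True, w: False}
  {v: True, w: True, e: True}
  {w: False, e: False, v: False}


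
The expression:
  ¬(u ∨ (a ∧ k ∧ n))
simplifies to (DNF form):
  (¬a ∧ ¬u) ∨ (¬k ∧ ¬u) ∨ (¬n ∧ ¬u)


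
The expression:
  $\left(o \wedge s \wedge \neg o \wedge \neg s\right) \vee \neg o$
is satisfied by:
  {o: False}


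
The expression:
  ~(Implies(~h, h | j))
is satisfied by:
  {h: False, j: False}


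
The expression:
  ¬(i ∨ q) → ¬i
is always true.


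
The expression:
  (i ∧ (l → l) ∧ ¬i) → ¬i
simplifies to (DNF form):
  True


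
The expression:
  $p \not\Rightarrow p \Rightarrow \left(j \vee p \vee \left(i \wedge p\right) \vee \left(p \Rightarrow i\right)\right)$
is always true.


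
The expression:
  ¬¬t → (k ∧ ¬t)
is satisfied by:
  {t: False}


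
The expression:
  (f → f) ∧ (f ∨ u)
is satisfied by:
  {u: True, f: True}
  {u: True, f: False}
  {f: True, u: False}


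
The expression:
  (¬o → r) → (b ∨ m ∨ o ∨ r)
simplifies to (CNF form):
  True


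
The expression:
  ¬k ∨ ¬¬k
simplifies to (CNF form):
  True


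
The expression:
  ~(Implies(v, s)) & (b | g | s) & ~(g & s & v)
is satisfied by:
  {b: True, g: True, v: True, s: False}
  {b: True, v: True, g: False, s: False}
  {g: True, v: True, b: False, s: False}


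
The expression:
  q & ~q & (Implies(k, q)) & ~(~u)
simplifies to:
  False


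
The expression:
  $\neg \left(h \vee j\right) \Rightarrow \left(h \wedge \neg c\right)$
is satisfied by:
  {h: True, j: True}
  {h: True, j: False}
  {j: True, h: False}


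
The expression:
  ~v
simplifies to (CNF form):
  ~v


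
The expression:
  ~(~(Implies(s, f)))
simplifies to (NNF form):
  f | ~s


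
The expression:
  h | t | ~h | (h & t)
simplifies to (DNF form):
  True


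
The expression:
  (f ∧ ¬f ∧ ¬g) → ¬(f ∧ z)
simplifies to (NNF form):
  True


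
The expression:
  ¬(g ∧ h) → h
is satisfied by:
  {h: True}


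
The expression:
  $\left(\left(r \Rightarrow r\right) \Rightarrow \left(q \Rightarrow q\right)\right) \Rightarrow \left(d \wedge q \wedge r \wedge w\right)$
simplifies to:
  $d \wedge q \wedge r \wedge w$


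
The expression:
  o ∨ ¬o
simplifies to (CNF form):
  True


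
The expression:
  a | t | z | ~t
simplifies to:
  True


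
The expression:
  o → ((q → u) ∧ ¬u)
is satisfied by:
  {u: False, o: False, q: False}
  {q: True, u: False, o: False}
  {u: True, q: False, o: False}
  {q: True, u: True, o: False}
  {o: True, q: False, u: False}


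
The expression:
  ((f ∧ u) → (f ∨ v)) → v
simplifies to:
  v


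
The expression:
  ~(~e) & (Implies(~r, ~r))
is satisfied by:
  {e: True}


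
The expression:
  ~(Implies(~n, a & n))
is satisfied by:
  {n: False}


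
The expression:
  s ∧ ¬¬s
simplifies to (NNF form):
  s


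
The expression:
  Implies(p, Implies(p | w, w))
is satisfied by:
  {w: True, p: False}
  {p: False, w: False}
  {p: True, w: True}


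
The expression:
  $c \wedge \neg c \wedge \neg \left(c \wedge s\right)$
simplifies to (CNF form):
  $\text{False}$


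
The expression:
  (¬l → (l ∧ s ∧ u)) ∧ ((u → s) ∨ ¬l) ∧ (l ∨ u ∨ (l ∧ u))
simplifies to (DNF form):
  (l ∧ s) ∨ (l ∧ ¬u)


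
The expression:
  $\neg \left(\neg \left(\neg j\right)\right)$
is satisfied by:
  {j: False}


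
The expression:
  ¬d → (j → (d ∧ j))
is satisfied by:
  {d: True, j: False}
  {j: False, d: False}
  {j: True, d: True}


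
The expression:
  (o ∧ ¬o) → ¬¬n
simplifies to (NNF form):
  True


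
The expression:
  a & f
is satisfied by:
  {a: True, f: True}


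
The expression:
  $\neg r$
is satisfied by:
  {r: False}


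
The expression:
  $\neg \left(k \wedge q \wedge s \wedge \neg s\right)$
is always true.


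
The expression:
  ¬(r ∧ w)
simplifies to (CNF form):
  ¬r ∨ ¬w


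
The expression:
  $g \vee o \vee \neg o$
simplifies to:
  $\text{True}$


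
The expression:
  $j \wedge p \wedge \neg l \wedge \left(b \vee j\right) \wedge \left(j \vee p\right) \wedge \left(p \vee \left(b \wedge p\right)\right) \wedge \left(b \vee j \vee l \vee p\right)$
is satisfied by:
  {p: True, j: True, l: False}


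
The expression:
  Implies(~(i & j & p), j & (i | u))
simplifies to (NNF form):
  j & (i | u)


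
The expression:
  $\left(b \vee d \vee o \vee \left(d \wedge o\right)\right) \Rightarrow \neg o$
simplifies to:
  $\neg o$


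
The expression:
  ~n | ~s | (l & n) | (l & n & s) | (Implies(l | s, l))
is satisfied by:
  {l: True, s: False, n: False}
  {s: False, n: False, l: False}
  {n: True, l: True, s: False}
  {n: True, s: False, l: False}
  {l: True, s: True, n: False}
  {s: True, l: False, n: False}
  {n: True, s: True, l: True}


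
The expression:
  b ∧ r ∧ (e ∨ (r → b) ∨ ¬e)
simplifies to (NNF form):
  b ∧ r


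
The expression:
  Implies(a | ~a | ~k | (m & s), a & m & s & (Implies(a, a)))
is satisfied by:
  {a: True, m: True, s: True}


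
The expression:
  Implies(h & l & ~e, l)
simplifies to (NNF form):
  True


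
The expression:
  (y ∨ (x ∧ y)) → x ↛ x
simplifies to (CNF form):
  ¬y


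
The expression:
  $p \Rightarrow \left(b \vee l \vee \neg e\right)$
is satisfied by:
  {b: True, l: True, p: False, e: False}
  {b: True, p: False, e: False, l: False}
  {l: True, p: False, e: False, b: False}
  {l: False, p: False, e: False, b: False}
  {b: True, e: True, l: True, p: False}
  {b: True, e: True, l: False, p: False}
  {e: True, l: True, b: False, p: False}
  {e: True, b: False, p: False, l: False}
  {l: True, b: True, p: True, e: False}
  {b: True, p: True, l: False, e: False}
  {l: True, p: True, b: False, e: False}
  {p: True, b: False, e: False, l: False}
  {b: True, e: True, p: True, l: True}
  {b: True, e: True, p: True, l: False}
  {e: True, p: True, l: True, b: False}


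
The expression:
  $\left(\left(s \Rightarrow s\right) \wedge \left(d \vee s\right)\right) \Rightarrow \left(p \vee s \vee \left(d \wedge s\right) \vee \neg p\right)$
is always true.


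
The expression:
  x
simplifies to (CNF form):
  x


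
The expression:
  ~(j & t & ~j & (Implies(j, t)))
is always true.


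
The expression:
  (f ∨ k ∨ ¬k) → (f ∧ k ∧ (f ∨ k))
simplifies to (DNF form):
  f ∧ k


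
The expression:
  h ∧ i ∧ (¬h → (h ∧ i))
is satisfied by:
  {h: True, i: True}


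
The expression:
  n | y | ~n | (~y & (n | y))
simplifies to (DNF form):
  True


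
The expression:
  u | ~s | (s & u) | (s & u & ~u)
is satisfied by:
  {u: True, s: False}
  {s: False, u: False}
  {s: True, u: True}


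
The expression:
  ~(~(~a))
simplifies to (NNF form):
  ~a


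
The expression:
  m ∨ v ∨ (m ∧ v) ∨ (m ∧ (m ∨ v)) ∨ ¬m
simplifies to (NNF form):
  True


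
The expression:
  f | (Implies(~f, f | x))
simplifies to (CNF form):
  f | x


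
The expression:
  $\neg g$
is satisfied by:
  {g: False}


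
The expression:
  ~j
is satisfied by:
  {j: False}


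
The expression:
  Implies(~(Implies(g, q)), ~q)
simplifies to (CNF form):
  True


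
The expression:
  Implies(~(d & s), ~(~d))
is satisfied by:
  {d: True}


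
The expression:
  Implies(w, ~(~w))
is always true.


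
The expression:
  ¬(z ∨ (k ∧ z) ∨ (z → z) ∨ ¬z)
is never true.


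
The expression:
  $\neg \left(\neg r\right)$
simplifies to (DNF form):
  $r$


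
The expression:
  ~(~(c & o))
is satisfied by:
  {c: True, o: True}


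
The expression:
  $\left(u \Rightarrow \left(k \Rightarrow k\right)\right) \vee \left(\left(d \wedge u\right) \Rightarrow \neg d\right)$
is always true.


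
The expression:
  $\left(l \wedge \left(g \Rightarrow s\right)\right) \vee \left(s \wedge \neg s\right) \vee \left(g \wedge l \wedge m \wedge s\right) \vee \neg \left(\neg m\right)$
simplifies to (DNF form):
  $m \vee \left(l \wedge s\right) \vee \left(l \wedge \neg g\right)$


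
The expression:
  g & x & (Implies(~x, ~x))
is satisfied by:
  {x: True, g: True}


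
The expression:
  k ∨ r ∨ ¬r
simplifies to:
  True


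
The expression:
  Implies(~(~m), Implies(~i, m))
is always true.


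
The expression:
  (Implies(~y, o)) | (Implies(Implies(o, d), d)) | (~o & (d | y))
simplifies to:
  d | o | y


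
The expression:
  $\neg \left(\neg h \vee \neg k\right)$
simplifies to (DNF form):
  $h \wedge k$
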